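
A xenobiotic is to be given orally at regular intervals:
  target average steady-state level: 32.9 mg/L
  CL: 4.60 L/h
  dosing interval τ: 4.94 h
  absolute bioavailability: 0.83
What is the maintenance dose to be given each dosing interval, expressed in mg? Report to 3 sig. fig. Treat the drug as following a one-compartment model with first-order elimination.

At steady state, F × (Dose/τ) = Css × CL.
Dose = Css × CL × τ / F = 32.9 × 4.600 × 4.94 / 0.83 = 900.7 mg

901 mg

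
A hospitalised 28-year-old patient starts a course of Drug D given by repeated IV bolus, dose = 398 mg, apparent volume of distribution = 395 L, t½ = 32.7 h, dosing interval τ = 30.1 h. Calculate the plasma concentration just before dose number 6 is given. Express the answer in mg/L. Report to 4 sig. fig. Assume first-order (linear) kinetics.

C₀ per dose = Dose / Vd = 398 / 395 = 1.008 mg/L
k = ln2 / t½ = 0.693147 / 32.7 = 0.02120 h⁻¹
Fraction remaining after one interval: r = e^(−kτ) = e^(−0.02120 × 30.1) = 0.5283
Before dose 6, 5 doses have been given (aged 1τ, 2τ, 3τ, 4τ, 5τ).
C_trough = C₀ × (r + r² + … + r^5) = C₀ × r(1−r^5)/(1−r)
        = 1.008 × 0.5283 × (1 − 0.04115) / (1 − 0.5283) = 1.082 mg/L

1.082 mg/L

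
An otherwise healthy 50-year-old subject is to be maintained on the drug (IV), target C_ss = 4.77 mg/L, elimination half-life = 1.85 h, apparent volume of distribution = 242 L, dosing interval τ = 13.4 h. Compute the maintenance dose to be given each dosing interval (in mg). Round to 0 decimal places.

5796 mg

k = ln2 / t½ = 0.693147 / 1.85 = 0.3747 h⁻¹
CL = k × Vd = 0.3747 × 242 = 90.68 L/h
At steady state, Dose/τ = Css × CL.
Dose = Css × CL × τ = 4.77 × 90.68 × 13.4 = 5796 mg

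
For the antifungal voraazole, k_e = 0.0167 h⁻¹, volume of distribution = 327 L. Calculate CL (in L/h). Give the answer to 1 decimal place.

5.5 L/h

CL = k × Vd = 0.0167 × 327 = 5.461 L/h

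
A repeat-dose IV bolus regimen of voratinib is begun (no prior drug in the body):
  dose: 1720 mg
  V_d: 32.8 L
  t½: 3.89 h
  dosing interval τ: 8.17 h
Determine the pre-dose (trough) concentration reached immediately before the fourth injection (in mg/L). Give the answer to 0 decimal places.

C₀ per dose = Dose / Vd = 1720 / 32.8 = 52.44 mg/L
k = ln2 / t½ = 0.693147 / 3.89 = 0.1782 h⁻¹
Fraction remaining after one interval: r = e^(−kτ) = e^(−0.1782 × 8.17) = 0.2332
Before dose 4, 3 doses have been given (aged 1τ, 2τ, 3τ).
C_trough = C₀ × (r + r² + … + r^3) = C₀ × r(1−r^3)/(1−r)
        = 52.44 × 0.2332 × (1 − 0.01268) / (1 − 0.2332) = 15.75 mg/L

16 mg/L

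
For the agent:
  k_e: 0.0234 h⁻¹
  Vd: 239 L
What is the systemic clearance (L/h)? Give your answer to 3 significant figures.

CL = k × Vd = 0.0234 × 239 = 5.593 L/h

5.59 L/h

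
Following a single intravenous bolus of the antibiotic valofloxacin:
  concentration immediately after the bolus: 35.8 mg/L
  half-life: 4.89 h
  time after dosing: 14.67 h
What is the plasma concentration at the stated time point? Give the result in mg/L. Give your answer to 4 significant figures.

k = ln2 / t½ = 0.693147 / 4.89 = 0.1417 h⁻¹
t / t½ = 14.67 / 4.89 = 3 half-lives
C = C₀ × (1/2)^3 = 35.80 × 0.1250 = 4.475 mg/L

4.475 mg/L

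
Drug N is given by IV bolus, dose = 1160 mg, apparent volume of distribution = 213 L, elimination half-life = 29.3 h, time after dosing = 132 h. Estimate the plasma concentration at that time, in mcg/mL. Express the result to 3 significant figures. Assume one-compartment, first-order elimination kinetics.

C₀ = Dose / Vd = 1160 / 213 = 5.446 mg/L
k = ln2 / t½ = 0.693147 / 29.3 = 0.02366 h⁻¹
C = C₀ · e^(−k·t) = 5.446 × e^(−0.02366 × 132)
  = 5.446 × 0.04402 = 0.2397 mg/L
(0.2397 mg/L = 0.2397 mcg/mL)

0.240 mcg/mL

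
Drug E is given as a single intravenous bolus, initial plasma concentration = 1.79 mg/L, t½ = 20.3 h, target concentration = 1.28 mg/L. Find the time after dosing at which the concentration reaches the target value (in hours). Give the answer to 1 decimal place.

k = ln2 / t½ = 0.693147 / 20.3 = 0.03415 h⁻¹
t = ln(C₀ / C) / k = ln(1.790 / 1.28) / 0.03415
  = ln(1.398) / 0.03415 = 0.3350 / 0.03415 = 9.810 h

9.8 h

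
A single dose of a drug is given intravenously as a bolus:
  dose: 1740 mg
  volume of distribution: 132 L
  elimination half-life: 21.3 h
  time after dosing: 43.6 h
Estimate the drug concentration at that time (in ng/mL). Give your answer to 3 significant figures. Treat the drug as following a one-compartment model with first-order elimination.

C₀ = Dose / Vd = 1740 / 132 = 13.18 mg/L
k = ln2 / t½ = 0.693147 / 21.3 = 0.03254 h⁻¹
C = C₀ · e^(−k·t) = 13.18 × e^(−0.03254 × 43.6)
  = 13.18 × 0.2420 = 3.190 mg/L
Convert: 3.190 mg/L × 1000 = 3190 ng/mL

3190 ng/mL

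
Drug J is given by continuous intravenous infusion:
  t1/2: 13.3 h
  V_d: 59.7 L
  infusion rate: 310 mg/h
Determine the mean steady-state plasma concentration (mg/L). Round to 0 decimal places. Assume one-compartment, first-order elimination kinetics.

100 mg/L

k = ln2 / t½ = 0.693147 / 13.3 = 0.05212 h⁻¹
CL = k × Vd = 0.05212 × 59.7 = 3.112 L/h
At steady state Css = R₀ / CL = 310 / 3.112 = 99.61 mg/L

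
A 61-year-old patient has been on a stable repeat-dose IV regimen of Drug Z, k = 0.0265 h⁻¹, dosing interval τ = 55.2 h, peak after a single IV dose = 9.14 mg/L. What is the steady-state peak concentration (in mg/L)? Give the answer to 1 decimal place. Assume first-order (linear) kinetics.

e^(−kτ) = e^(−0.02650 × 55.2) = 0.2316
Accumulation ratio R = 1 / (1 − e^(−kτ)) = 1 / (1 − 0.2316) = 1.301
Steady-state peak = C₀ × R = 9.14 × 1.301 = 11.89 mg/L

11.9 mg/L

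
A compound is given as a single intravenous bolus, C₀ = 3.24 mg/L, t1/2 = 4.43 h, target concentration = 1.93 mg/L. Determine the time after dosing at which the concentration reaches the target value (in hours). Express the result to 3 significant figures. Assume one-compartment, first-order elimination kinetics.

3.31 h

k = ln2 / t½ = 0.693147 / 4.43 = 0.1565 h⁻¹
t = ln(C₀ / C) / k = ln(3.240 / 1.93) / 0.1565
  = ln(1.679) / 0.1565 = 0.5182 / 0.1565 = 3.311 h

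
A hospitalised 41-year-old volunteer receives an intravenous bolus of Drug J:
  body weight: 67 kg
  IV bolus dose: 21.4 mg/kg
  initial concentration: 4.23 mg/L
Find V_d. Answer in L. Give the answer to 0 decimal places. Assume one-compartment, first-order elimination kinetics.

339 L

Dose = 21.4 × 67 = 1434 mg
Vd = Dose / C₀ = 1434 / 4.23 = 339.0 L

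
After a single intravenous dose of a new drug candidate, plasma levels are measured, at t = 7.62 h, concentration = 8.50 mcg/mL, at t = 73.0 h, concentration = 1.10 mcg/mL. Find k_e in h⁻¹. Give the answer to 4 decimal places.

k = ln(C₁/C₂) / (t₂ − t₁) = ln(8.50/1.10) / (73.0 − 7.62)
  = 2.045 / 65.38 = 0.03128 h⁻¹

0.0313 h⁻¹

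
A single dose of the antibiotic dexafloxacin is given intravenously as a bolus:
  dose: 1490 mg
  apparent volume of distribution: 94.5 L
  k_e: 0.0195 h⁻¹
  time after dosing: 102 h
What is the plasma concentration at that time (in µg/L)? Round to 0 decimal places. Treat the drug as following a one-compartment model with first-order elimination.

2157 µg/L

C₀ = Dose / Vd = 1490 / 94.5 = 15.77 mg/L
C = C₀ · e^(−k·t) = 15.77 × e^(−0.01950 × 102)
  = 15.77 × 0.1368 = 2.157 mg/L
Convert: 2.157 mg/L × 1000 = 2157 µg/L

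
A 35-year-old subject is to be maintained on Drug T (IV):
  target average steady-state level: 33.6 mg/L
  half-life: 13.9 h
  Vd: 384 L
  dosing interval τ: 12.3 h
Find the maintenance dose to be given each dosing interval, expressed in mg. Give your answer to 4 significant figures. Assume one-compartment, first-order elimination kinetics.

7914 mg

k = ln2 / t½ = 0.693147 / 13.9 = 0.04987 h⁻¹
CL = k × Vd = 0.04987 × 384 = 19.15 L/h
At steady state, Dose/τ = Css × CL.
Dose = Css × CL × τ = 33.6 × 19.15 × 12.3 = 7914 mg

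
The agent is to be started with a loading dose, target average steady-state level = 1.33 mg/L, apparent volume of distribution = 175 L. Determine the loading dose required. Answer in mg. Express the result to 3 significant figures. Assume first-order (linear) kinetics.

233 mg

LD = Css × Vd = 1.33 × 175 = 232.8 mg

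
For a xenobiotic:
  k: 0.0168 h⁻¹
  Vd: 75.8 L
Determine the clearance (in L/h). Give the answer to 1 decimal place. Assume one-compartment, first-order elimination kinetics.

1.3 L/h

CL = k × Vd = 0.0168 × 75.8 = 1.273 L/h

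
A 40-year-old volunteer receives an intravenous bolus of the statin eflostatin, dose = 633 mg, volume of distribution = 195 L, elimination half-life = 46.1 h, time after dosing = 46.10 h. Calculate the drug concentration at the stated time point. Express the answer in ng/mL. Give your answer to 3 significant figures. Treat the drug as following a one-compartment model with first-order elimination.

C₀ = Dose / Vd = 633.0 / 195 = 3.246 mg/L
k = ln2 / t½ = 0.693147 / 46.1 = 0.01504 h⁻¹
t / t½ = 46.10 / 46.1 = 1 half-lives
C = C₀ × (1/2)^1 = 3.246 × 0.5000 = 1.623 mg/L
Convert: 1.623 mg/L × 1000 = 1623 ng/mL

1620 ng/mL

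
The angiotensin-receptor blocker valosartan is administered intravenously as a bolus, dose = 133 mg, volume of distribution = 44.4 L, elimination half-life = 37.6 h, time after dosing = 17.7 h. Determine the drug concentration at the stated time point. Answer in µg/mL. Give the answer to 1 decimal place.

2.2 µg/mL

C₀ = Dose / Vd = 133.0 / 44.4 = 2.995 mg/L
k = ln2 / t½ = 0.693147 / 37.6 = 0.01843 h⁻¹
C = C₀ · e^(−k·t) = 2.995 × e^(−0.01843 × 17.7)
  = 2.995 × 0.7217 = 2.161 mg/L
(2.161 mg/L = 2.161 µg/mL)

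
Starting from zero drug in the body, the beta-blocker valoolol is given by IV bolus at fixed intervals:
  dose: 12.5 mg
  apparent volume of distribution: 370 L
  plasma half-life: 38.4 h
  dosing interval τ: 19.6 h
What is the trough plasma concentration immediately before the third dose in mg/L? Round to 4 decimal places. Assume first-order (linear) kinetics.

0.0404 mg/L

C₀ per dose = Dose / Vd = 12.5 / 370 = 0.03378 mg/L
k = ln2 / t½ = 0.693147 / 38.4 = 0.01805 h⁻¹
Fraction remaining after one interval: r = e^(−kτ) = e^(−0.01805 × 19.6) = 0.7020
Before dose 3, 2 doses have been given (aged 1τ, 2τ).
C_trough = C₀ × (r + r²) = 0.03378 × (0.7020 + 0.4928) = 0.04036 mg/L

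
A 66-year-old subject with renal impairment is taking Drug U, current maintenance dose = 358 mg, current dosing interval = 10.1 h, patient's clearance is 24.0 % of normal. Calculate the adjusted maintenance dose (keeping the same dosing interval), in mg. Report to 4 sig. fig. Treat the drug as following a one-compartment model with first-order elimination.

85.92 mg

To keep the same average steady-state level, dosing rate must scale with clearance.
CL ratio = 24.0 / 100 = 0.2400
New dose (same interval) = 358 × 0.2400 = 85.92 mg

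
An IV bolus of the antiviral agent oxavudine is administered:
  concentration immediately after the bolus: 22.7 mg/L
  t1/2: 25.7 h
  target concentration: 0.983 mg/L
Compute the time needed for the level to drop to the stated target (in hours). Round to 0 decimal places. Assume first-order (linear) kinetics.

116 h

k = ln2 / t½ = 0.693147 / 25.7 = 0.02697 h⁻¹
t = ln(C₀ / C) / k = ln(22.70 / 0.983) / 0.02697
  = ln(23.09) / 0.02697 = 3.139 / 0.02697 = 116.4 h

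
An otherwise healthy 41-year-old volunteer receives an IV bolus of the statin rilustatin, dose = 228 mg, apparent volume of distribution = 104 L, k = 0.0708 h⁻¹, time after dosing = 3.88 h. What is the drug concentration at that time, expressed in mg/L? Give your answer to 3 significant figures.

C₀ = Dose / Vd = 228.0 / 104 = 2.192 mg/L
C = C₀ · e^(−k·t) = 2.192 × e^(−0.07080 × 3.88)
  = 2.192 × 0.7598 = 1.665 mg/L

1.67 mg/L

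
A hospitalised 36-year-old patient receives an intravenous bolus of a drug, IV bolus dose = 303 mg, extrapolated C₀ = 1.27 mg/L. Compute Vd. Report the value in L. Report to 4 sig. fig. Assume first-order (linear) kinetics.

238.6 L

Vd = Dose / C₀ = 303.0 / 1.27 = 238.6 L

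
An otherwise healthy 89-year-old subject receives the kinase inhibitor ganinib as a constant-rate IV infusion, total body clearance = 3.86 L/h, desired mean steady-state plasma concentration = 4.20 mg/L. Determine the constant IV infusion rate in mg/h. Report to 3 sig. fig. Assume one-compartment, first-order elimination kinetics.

At steady state, infusion rate R₀ = Css × CL = 4.20 × 3.860 = 16.21 mg/h

16.2 mg/h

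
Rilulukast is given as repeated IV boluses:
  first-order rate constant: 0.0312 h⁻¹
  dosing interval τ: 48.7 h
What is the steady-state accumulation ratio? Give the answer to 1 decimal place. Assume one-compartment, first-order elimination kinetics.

1.3

e^(−kτ) = e^(−0.03120 × 48.7) = 0.2188
Accumulation ratio R = 1 / (1 − e^(−kτ)) = 1 / (1 − 0.2188) = 1.280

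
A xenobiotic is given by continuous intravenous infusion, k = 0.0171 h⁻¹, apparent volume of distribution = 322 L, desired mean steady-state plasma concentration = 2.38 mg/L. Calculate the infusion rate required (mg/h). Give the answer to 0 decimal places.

CL = k × Vd = 0.01710 × 322 = 5.506 L/h
At steady state, infusion rate R₀ = Css × CL = 2.38 × 5.506 = 13.10 mg/h

13 mg/h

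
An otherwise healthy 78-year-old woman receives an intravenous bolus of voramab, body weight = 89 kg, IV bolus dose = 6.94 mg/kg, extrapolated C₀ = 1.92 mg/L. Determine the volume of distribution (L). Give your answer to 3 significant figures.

322 L

Dose = 6.94 × 89 = 617.7 mg
Vd = Dose / C₀ = 617.7 / 1.92 = 321.7 L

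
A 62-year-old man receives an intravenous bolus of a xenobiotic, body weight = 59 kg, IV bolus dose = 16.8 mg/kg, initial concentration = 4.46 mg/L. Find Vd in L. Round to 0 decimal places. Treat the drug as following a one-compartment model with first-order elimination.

Dose = 16.8 × 59 = 991.2 mg
Vd = Dose / C₀ = 991.2 / 4.46 = 222.2 L

222 L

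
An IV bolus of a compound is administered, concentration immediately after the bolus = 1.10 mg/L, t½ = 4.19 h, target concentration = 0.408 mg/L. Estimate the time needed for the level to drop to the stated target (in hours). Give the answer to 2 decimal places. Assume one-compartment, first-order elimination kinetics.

k = ln2 / t½ = 0.693147 / 4.19 = 0.1654 h⁻¹
t = ln(C₀ / C) / k = ln(1.100 / 0.408) / 0.1654
  = ln(2.696) / 0.1654 = 0.9918 / 0.1654 = 5.996 h

6.00 h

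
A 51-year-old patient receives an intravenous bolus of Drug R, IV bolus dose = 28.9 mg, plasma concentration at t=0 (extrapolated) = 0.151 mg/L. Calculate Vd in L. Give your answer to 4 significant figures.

191.4 L

Vd = Dose / C₀ = 28.90 / 0.151 = 191.4 L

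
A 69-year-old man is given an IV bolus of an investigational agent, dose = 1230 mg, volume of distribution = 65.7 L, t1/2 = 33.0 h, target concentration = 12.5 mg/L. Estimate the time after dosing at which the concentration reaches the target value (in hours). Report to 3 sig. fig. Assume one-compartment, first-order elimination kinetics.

19.2 h

C₀ = Dose / Vd = 1230 / 65.7 = 18.72 mg/L
k = ln2 / t½ = 0.693147 / 33.0 = 0.02100 h⁻¹
t = ln(C₀ / C) / k = ln(18.72 / 12.5) / 0.02100
  = ln(1.498) / 0.02100 = 0.4041 / 0.02100 = 19.24 h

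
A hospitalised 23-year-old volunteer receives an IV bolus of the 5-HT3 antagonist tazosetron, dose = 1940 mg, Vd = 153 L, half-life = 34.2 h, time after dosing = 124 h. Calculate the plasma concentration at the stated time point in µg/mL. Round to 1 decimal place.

C₀ = Dose / Vd = 1940 / 153 = 12.68 mg/L
k = ln2 / t½ = 0.693147 / 34.2 = 0.02027 h⁻¹
C = C₀ · e^(−k·t) = 12.68 × e^(−0.02027 × 124)
  = 12.68 × 0.08099 = 1.027 mg/L
(1.027 mg/L = 1.027 µg/mL)

1.0 µg/mL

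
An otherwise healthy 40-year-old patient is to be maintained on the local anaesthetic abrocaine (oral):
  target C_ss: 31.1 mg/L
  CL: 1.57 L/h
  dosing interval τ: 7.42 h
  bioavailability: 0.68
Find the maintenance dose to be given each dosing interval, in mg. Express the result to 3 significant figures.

533 mg

At steady state, F × (Dose/τ) = Css × CL.
Dose = Css × CL × τ / F = 31.1 × 1.570 × 7.42 / 0.68 = 532.8 mg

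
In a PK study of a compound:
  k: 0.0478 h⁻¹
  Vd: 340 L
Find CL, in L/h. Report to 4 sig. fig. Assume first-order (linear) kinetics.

16.25 L/h

CL = k × Vd = 0.0478 × 340 = 16.25 L/h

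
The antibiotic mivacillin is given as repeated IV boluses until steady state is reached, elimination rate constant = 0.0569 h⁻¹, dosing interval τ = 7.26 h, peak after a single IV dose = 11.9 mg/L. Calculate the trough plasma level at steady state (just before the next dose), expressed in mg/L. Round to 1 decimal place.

23.3 mg/L

e^(−kτ) = e^(−0.05690 × 7.26) = 0.6616
Accumulation ratio R = 1 / (1 − e^(−kτ)) = 1 / (1 − 0.6616) = 2.955
Steady-state trough = C₀ × R × e^(−kτ) = 11.9 × 2.955 × 0.6616 = 23.26 mg/L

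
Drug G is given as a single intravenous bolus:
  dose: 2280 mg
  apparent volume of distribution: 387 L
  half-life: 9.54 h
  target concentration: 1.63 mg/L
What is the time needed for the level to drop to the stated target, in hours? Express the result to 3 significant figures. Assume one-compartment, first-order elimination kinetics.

17.7 h

C₀ = Dose / Vd = 2280 / 387 = 5.891 mg/L
k = ln2 / t½ = 0.693147 / 9.54 = 0.07266 h⁻¹
t = ln(C₀ / C) / k = ln(5.891 / 1.63) / 0.07266
  = ln(3.614) / 0.07266 = 1.285 / 0.07266 = 17.69 h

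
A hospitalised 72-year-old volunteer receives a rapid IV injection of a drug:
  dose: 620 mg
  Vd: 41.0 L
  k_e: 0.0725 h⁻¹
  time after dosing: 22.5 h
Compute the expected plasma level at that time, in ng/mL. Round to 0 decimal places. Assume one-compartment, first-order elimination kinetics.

2959 ng/mL

C₀ = Dose / Vd = 620.0 / 41.0 = 15.12 mg/L
C = C₀ · e^(−k·t) = 15.12 × e^(−0.07250 × 22.5)
  = 15.12 × 0.1957 = 2.959 mg/L
Convert: 2.959 mg/L × 1000 = 2959 ng/mL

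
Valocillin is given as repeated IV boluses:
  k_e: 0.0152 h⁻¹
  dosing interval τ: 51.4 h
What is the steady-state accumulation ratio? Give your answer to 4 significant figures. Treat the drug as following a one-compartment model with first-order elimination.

e^(−kτ) = e^(−0.01520 × 51.4) = 0.4578
Accumulation ratio R = 1 / (1 − e^(−kτ)) = 1 / (1 − 0.4578) = 1.844

1.844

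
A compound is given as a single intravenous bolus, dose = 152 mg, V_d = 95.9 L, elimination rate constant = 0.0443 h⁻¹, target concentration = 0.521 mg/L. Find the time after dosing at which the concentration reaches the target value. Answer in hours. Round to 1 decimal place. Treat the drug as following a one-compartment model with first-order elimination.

25.1 h

C₀ = Dose / Vd = 152.0 / 95.9 = 1.585 mg/L
t = ln(C₀ / C) / k = ln(1.585 / 0.521) / 0.04430
  = ln(3.042) / 0.04430 = 1.113 / 0.04430 = 25.12 h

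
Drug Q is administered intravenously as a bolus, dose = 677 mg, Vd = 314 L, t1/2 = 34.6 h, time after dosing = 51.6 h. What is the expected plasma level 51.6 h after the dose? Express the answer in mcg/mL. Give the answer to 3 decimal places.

0.767 mcg/mL

C₀ = Dose / Vd = 677.0 / 314 = 2.156 mg/L
k = ln2 / t½ = 0.693147 / 34.6 = 0.02003 h⁻¹
C = C₀ · e^(−k·t) = 2.156 × e^(−0.02003 × 51.6)
  = 2.156 × 0.3557 = 0.7669 mg/L
(0.7669 mg/L = 0.7669 mcg/mL)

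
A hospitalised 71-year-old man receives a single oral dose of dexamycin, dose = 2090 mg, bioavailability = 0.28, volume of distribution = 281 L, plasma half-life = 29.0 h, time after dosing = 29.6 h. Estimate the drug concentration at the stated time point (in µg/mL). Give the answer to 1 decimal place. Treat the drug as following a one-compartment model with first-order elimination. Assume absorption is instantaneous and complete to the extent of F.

1.0 µg/mL

Amount reaching circulation = F × Dose = 0.28 × 2090 = 585.2 mg
C₀ = F·Dose / Vd = 585.2 / 281 = 2.083 mg/L
k = ln2 / t½ = 0.693147 / 29.0 = 0.02390 h⁻¹
C = C₀ · e^(−k·t) = 2.083 × e^(−0.02390 × 29.6)
  = 2.083 × 0.4929 = 1.027 mg/L
(1.027 mg/L = 1.027 µg/mL)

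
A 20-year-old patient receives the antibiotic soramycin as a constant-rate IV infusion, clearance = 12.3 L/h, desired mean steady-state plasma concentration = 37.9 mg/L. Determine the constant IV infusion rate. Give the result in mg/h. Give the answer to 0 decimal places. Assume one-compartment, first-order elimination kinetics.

466 mg/h

At steady state, infusion rate R₀ = Css × CL = 37.9 × 12.30 = 466.2 mg/h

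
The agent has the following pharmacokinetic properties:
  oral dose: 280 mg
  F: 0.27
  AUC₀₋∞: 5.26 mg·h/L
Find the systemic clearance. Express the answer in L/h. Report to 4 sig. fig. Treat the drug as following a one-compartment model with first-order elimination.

14.37 L/h

CL = F·Dose / AUC = 0.27 × 280 / 5.26 = 14.37 L/h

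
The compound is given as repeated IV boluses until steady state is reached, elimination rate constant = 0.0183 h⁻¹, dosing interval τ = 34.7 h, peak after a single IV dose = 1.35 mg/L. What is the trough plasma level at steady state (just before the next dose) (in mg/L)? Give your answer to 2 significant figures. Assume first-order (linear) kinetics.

1.5 mg/L

e^(−kτ) = e^(−0.01830 × 34.7) = 0.5299
Accumulation ratio R = 1 / (1 − e^(−kτ)) = 1 / (1 − 0.5299) = 2.127
Steady-state trough = C₀ × R × e^(−kτ) = 1.35 × 2.127 × 0.5299 = 1.522 mg/L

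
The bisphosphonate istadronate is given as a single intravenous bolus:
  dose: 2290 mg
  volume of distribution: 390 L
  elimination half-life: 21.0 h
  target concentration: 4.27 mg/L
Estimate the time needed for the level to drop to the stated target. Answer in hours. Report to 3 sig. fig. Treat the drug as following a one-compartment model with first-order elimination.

9.65 h

C₀ = Dose / Vd = 2290 / 390 = 5.872 mg/L
k = ln2 / t½ = 0.693147 / 21.0 = 0.03301 h⁻¹
t = ln(C₀ / C) / k = ln(5.872 / 4.27) / 0.03301
  = ln(1.375) / 0.03301 = 0.3185 / 0.03301 = 9.649 h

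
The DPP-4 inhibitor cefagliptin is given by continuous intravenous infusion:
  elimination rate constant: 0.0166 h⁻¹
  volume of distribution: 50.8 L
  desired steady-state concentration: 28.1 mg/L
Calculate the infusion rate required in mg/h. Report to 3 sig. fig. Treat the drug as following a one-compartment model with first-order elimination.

CL = k × Vd = 0.01660 × 50.8 = 0.8433 L/h
At steady state, infusion rate R₀ = Css × CL = 28.1 × 0.8433 = 23.70 mg/h

23.7 mg/h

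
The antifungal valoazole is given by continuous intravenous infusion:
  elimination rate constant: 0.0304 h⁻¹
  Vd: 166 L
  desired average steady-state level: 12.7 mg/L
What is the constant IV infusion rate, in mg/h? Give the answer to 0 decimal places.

CL = k × Vd = 0.03040 × 166 = 5.046 L/h
At steady state, infusion rate R₀ = Css × CL = 12.7 × 5.046 = 64.08 mg/h

64 mg/h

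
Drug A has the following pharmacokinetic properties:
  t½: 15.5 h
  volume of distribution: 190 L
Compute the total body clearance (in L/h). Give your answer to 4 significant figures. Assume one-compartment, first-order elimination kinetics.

k = ln2 / t½ = 0.693147 / 15.5 = 0.04472 h⁻¹
CL = k × Vd = 0.04472 × 190 = 8.497 L/h

8.497 L/h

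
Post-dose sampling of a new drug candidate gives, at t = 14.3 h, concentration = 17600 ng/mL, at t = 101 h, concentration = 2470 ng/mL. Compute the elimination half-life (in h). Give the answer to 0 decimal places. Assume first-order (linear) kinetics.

31 h

k = ln(C₁/C₂) / (t₂ − t₁) = ln(17600/2470) / (101 − 14.3)
  = 1.964 / 86.70 = 0.02265 h⁻¹
t½ = ln2 / k = 0.693147 / 0.02265 = 30.60 h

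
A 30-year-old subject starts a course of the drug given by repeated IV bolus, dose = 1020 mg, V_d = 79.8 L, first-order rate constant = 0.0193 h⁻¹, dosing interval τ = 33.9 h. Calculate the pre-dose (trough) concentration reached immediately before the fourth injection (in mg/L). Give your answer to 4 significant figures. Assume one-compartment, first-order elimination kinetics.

C₀ per dose = Dose / Vd = 1020 / 79.8 = 12.78 mg/L
Fraction remaining after one interval: r = e^(−kτ) = e^(−0.01930 × 33.9) = 0.5198
Before dose 4, 3 doses have been given (aged 1τ, 2τ, 3τ).
C_trough = C₀ × (r + r² + … + r^3) = C₀ × r(1−r^3)/(1−r)
        = 12.78 × 0.5198 × (1 − 0.1404) / (1 − 0.5198) = 11.89 mg/L

11.89 mg/L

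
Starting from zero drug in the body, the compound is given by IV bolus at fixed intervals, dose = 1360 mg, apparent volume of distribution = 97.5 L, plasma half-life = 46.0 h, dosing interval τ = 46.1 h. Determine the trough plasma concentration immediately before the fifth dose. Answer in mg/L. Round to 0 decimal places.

13 mg/L

C₀ per dose = Dose / Vd = 1360 / 97.5 = 13.95 mg/L
k = ln2 / t½ = 0.693147 / 46.0 = 0.01507 h⁻¹
Fraction remaining after one interval: r = e^(−kτ) = e^(−0.01507 × 46.1) = 0.4992
Before dose 5, 4 doses have been given (aged 1τ, 2τ, 3τ, 4τ).
C_trough = C₀ × (r + r² + … + r^4) = C₀ × r(1−r^4)/(1−r)
        = 13.95 × 0.4992 × (1 − 0.06210) / (1 − 0.4992) = 13.04 mg/L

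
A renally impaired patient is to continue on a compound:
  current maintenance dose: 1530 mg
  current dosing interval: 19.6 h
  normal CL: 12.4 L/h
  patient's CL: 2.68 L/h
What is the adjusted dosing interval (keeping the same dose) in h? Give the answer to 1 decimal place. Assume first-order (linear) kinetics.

To keep the same average steady-state level, dosing rate must scale with clearance.
CL ratio = 2.68 / 12.4 = 0.2161
New interval (same dose) = 19.6 / 0.2161 = 90.70 h

90.7 h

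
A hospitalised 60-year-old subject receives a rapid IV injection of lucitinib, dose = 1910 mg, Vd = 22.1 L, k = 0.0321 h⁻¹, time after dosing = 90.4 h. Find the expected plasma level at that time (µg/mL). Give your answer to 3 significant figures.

C₀ = Dose / Vd = 1910 / 22.1 = 86.43 mg/L
C = C₀ · e^(−k·t) = 86.43 × e^(−0.03210 × 90.4)
  = 86.43 × 0.05492 = 4.747 mg/L
(4.747 mg/L = 4.747 µg/mL)

4.75 µg/mL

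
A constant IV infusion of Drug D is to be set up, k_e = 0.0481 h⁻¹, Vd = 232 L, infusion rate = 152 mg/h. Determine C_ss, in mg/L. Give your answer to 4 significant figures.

13.62 mg/L

CL = k × Vd = 0.04810 × 232 = 11.16 L/h
At steady state Css = R₀ / CL = 152 / 11.16 = 13.62 mg/L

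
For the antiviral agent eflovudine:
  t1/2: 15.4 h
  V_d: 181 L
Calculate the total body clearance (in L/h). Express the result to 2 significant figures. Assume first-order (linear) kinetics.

8.1 L/h

k = ln2 / t½ = 0.693147 / 15.4 = 0.04501 h⁻¹
CL = k × Vd = 0.04501 × 181 = 8.147 L/h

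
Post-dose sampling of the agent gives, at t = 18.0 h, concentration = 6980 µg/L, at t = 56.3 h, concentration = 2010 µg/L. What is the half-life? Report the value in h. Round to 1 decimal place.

k = ln(C₁/C₂) / (t₂ − t₁) = ln(6980/2010) / (56.3 − 18.0)
  = 1.245 / 38.30 = 0.03251 h⁻¹
t½ = ln2 / k = 0.693147 / 0.03251 = 21.32 h

21.3 h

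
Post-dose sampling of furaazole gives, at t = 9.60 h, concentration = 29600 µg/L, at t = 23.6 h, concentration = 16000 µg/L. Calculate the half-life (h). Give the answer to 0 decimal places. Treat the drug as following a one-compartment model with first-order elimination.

16 h

k = ln(C₁/C₂) / (t₂ − t₁) = ln(29600/16000) / (23.6 − 9.60)
  = 0.6152 / 14.00 = 0.04394 h⁻¹
t½ = ln2 / k = 0.693147 / 0.04394 = 15.77 h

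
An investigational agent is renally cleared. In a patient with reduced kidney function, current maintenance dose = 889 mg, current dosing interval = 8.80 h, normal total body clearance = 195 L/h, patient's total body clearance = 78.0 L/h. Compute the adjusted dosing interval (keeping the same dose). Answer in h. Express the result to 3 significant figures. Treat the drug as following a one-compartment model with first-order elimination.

22.0 h

To keep the same average steady-state level, dosing rate must scale with clearance.
CL ratio = 78.0 / 195 = 0.4000
New interval (same dose) = 8.80 / 0.4000 = 22.00 h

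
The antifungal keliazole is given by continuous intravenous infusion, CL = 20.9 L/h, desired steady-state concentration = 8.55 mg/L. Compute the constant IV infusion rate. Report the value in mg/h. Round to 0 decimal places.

At steady state, infusion rate R₀ = Css × CL = 8.55 × 20.90 = 178.7 mg/h

179 mg/h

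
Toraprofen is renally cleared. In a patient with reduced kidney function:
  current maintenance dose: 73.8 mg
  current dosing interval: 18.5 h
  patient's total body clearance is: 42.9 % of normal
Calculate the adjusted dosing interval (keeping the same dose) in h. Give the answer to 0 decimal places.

43 h

To keep the same average steady-state level, dosing rate must scale with clearance.
CL ratio = 42.9 / 100 = 0.4290
New interval (same dose) = 18.5 / 0.4290 = 43.12 h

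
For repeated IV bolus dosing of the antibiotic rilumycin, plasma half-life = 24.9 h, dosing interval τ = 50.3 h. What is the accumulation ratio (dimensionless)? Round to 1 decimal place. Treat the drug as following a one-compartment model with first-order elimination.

k = ln2 / t½ = 0.693147 / 24.9 = 0.02784 h⁻¹
e^(−kτ) = e^(−0.02784 × 50.3) = 0.2465
Accumulation ratio R = 1 / (1 − e^(−kτ)) = 1 / (1 − 0.2465) = 1.327

1.3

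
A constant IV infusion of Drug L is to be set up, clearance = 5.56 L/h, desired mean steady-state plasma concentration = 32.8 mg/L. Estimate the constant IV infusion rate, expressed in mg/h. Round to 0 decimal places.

182 mg/h

At steady state, infusion rate R₀ = Css × CL = 32.8 × 5.560 = 182.4 mg/h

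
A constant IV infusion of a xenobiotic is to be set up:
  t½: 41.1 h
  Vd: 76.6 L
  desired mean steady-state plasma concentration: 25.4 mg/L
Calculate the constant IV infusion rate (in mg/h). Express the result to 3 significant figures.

k = ln2 / t½ = 0.693147 / 41.1 = 0.01686 h⁻¹
CL = k × Vd = 0.01686 × 76.6 = 1.291 L/h
At steady state, infusion rate R₀ = Css × CL = 25.4 × 1.291 = 32.79 mg/h

32.8 mg/h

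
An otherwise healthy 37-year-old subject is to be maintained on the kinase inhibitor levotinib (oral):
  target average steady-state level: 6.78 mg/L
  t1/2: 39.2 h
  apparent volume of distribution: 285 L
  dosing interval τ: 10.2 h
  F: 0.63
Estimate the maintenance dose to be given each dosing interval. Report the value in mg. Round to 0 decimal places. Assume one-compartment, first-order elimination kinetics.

553 mg

k = ln2 / t½ = 0.693147 / 39.2 = 0.01768 h⁻¹
CL = k × Vd = 0.01768 × 285 = 5.039 L/h
At steady state, F × (Dose/τ) = Css × CL.
Dose = Css × CL × τ / F = 6.78 × 5.039 × 10.2 / 0.63 = 553.1 mg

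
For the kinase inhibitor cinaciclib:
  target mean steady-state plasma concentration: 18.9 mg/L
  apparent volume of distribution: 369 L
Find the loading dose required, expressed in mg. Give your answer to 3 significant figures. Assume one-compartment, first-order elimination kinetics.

6970 mg

LD = Css × Vd = 18.9 × 369 = 6974 mg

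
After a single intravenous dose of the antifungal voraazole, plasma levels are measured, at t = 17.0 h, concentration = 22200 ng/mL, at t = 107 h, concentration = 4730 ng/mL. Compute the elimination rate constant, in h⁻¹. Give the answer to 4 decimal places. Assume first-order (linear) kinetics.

0.0172 h⁻¹

k = ln(C₁/C₂) / (t₂ − t₁) = ln(22200/4730) / (107 − 17.0)
  = 1.546 / 90.00 = 0.01718 h⁻¹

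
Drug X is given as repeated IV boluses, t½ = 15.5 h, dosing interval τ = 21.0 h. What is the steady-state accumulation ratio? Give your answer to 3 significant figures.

1.64

k = ln2 / t½ = 0.693147 / 15.5 = 0.04472 h⁻¹
e^(−kτ) = e^(−0.04472 × 21.0) = 0.3910
Accumulation ratio R = 1 / (1 − e^(−kτ)) = 1 / (1 − 0.3910) = 1.642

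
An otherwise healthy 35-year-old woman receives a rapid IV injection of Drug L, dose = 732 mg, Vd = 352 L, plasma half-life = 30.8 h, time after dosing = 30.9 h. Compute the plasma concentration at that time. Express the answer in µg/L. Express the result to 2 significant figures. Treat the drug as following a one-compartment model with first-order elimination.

1000 µg/L

C₀ = Dose / Vd = 732.0 / 352 = 2.080 mg/L
k = ln2 / t½ = 0.693147 / 30.8 = 0.02250 h⁻¹
C = C₀ · e^(−k·t) = 2.080 × e^(−0.02250 × 30.9)
  = 2.080 × 0.4989 = 1.038 mg/L
Convert: 1.038 mg/L × 1000 = 1038 µg/L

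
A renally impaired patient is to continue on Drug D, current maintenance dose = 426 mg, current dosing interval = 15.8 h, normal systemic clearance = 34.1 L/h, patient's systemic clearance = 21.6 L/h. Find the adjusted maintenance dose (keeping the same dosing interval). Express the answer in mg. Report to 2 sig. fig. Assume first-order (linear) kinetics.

270 mg

To keep the same average steady-state level, dosing rate must scale with clearance.
CL ratio = 21.6 / 34.1 = 0.6334
New dose (same interval) = 426 × 0.6334 = 269.8 mg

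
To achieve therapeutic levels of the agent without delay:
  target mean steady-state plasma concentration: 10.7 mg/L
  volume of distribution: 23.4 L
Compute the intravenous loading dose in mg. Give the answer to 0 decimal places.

LD = Css × Vd = 10.7 × 23.4 = 250.4 mg

250 mg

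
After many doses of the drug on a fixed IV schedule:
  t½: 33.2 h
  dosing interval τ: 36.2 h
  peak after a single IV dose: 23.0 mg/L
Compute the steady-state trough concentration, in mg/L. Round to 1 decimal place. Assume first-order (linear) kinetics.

20.4 mg/L

k = ln2 / t½ = 0.693147 / 33.2 = 0.02088 h⁻¹
e^(−kτ) = e^(−0.02088 × 36.2) = 0.4696
Accumulation ratio R = 1 / (1 − e^(−kτ)) = 1 / (1 − 0.4696) = 1.885
Steady-state trough = C₀ × R × e^(−kτ) = 23.0 × 1.885 × 0.4696 = 20.36 mg/L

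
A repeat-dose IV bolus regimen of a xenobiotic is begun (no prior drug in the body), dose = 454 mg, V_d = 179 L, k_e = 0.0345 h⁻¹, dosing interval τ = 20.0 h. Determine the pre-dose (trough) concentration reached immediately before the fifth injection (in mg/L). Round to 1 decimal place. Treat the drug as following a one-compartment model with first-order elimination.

C₀ per dose = Dose / Vd = 454 / 179 = 2.536 mg/L
Fraction remaining after one interval: r = e^(−kτ) = e^(−0.03450 × 20.0) = 0.5016
Before dose 5, 4 doses have been given (aged 1τ, 2τ, 3τ, 4τ).
C_trough = C₀ × (r + r² + … + r^4) = C₀ × r(1−r^4)/(1−r)
        = 2.536 × 0.5016 × (1 − 0.06330) / (1 − 0.5016) = 2.391 mg/L

2.4 mg/L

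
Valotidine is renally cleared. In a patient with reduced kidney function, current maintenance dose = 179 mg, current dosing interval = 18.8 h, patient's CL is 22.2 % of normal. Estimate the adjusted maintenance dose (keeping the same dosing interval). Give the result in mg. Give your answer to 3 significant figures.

39.7 mg

To keep the same average steady-state level, dosing rate must scale with clearance.
CL ratio = 22.2 / 100 = 0.2220
New dose (same interval) = 179 × 0.2220 = 39.74 mg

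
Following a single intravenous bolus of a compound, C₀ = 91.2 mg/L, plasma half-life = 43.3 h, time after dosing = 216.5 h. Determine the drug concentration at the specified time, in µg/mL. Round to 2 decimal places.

2.85 µg/mL

k = ln2 / t½ = 0.693147 / 43.3 = 0.01601 h⁻¹
t / t½ = 216.5 / 43.3 = 5 half-lives
C = C₀ × (1/2)^5 = 91.20 × 0.03125 = 2.850 mg/L
(2.850 mg/L = 2.850 µg/mL)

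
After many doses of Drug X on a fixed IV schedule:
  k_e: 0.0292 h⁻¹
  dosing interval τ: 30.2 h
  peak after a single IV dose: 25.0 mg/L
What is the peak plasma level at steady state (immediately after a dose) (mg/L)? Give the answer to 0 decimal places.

e^(−kτ) = e^(−0.02920 × 30.2) = 0.4140
Accumulation ratio R = 1 / (1 − e^(−kτ)) = 1 / (1 − 0.4140) = 1.706
Steady-state peak = C₀ × R = 25.0 × 1.706 = 42.65 mg/L

43 mg/L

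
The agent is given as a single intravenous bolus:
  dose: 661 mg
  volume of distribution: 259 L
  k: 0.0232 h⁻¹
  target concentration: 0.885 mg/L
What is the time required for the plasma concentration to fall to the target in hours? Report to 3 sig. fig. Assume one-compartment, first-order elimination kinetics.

C₀ = Dose / Vd = 661.0 / 259 = 2.552 mg/L
t = ln(C₀ / C) / k = ln(2.552 / 0.885) / 0.02320
  = ln(2.884) / 0.02320 = 1.059 / 0.02320 = 45.65 h

45.7 h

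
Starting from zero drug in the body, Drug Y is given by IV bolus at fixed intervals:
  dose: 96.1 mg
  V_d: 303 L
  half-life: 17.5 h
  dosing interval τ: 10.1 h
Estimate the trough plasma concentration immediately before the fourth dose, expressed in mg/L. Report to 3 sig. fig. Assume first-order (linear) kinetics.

C₀ per dose = Dose / Vd = 96.1 / 303 = 0.3172 mg/L
k = ln2 / t½ = 0.693147 / 17.5 = 0.03961 h⁻¹
Fraction remaining after one interval: r = e^(−kτ) = e^(−0.03961 × 10.1) = 0.6703
Before dose 4, 3 doses have been given (aged 1τ, 2τ, 3τ).
C_trough = C₀ × (r + r² + … + r^3) = C₀ × r(1−r^3)/(1−r)
        = 0.3172 × 0.6703 × (1 − 0.3012) / (1 − 0.6703) = 0.4506 mg/L

0.451 mg/L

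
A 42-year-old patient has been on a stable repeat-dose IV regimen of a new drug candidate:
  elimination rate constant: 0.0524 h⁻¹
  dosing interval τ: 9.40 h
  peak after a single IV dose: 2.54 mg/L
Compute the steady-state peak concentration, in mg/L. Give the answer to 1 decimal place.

e^(−kτ) = e^(−0.05240 × 9.40) = 0.6111
Accumulation ratio R = 1 / (1 − e^(−kτ)) = 1 / (1 − 0.6111) = 2.571
Steady-state peak = C₀ × R = 2.54 × 2.571 = 6.530 mg/L

6.5 mg/L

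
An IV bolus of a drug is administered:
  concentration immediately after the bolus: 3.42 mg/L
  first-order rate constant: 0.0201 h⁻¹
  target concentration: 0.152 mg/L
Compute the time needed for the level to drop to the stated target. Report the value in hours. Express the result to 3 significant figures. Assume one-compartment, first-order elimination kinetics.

t = ln(C₀ / C) / k = ln(3.420 / 0.152) / 0.02010
  = ln(22.50) / 0.02010 = 3.114 / 0.02010 = 154.9 h

155 h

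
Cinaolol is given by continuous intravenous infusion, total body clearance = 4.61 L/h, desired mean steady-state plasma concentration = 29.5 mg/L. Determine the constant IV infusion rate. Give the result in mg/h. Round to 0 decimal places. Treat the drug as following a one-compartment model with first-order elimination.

136 mg/h

At steady state, infusion rate R₀ = Css × CL = 29.5 × 4.610 = 136.0 mg/h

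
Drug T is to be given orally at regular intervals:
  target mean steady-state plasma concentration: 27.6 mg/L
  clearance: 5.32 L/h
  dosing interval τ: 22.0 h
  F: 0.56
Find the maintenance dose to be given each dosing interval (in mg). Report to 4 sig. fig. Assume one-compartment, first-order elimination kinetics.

5768 mg

At steady state, F × (Dose/τ) = Css × CL.
Dose = Css × CL × τ / F = 27.6 × 5.320 × 22.0 / 0.56 = 5768 mg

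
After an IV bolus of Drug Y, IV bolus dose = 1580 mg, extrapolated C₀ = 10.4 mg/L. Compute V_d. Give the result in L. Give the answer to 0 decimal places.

152 L

Vd = Dose / C₀ = 1580 / 10.4 = 151.9 L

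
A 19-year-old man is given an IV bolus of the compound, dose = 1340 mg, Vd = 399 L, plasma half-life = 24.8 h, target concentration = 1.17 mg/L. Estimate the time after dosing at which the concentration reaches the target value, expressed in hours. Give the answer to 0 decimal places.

38 h

C₀ = Dose / Vd = 1340 / 399 = 3.358 mg/L
k = ln2 / t½ = 0.693147 / 24.8 = 0.02795 h⁻¹
t = ln(C₀ / C) / k = ln(3.358 / 1.17) / 0.02795
  = ln(2.870) / 0.02795 = 1.054 / 0.02795 = 37.71 h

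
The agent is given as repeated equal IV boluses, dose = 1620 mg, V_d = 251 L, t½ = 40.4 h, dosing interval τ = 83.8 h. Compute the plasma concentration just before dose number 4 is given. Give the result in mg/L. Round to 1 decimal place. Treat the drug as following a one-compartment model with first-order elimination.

2.0 mg/L

C₀ per dose = Dose / Vd = 1620 / 251 = 6.454 mg/L
k = ln2 / t½ = 0.693147 / 40.4 = 0.01716 h⁻¹
Fraction remaining after one interval: r = e^(−kτ) = e^(−0.01716 × 83.8) = 0.2374
Before dose 4, 3 doses have been given (aged 1τ, 2τ, 3τ).
C_trough = C₀ × (r + r² + … + r^3) = C₀ × r(1−r^3)/(1−r)
        = 6.454 × 0.2374 × (1 − 0.01338) / (1 − 0.2374) = 1.982 mg/L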